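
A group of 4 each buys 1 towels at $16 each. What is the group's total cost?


Cost per person:
1 x $16 = $16
Group total:
4 x $16 = $64

$64


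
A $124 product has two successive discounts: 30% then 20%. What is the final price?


First discount:
30% of $124 = $37.20
Price after first discount:
$124 - $37.20 = $86.80
Second discount:
20% of $86.80 = $17.36
Final price:
$86.80 - $17.36 = $69.44

$69.44


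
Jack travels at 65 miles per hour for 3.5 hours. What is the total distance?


Use the formula: distance = speed x time
Speed = 65 mph, Time = 3.5 hours
65 x 3.5 = 227.5 miles

227.5 miles


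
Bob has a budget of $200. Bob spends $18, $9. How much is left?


Add up expenses:
$18 + $9 = $27
Subtract from budget:
$200 - $27 = $173

$173


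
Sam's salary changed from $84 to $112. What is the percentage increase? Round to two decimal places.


Find the absolute change:
|112 - 84| = 28
Divide by original and multiply by 100:
28 / 84 x 100 = 33.3333...% ≈ 33.33%

33.33%


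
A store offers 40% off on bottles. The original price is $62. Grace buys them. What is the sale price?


Calculate the discount amount:
40% of $62 = $24.80
Subtract from original:
$62 - $24.80 = $37.20

$37.20


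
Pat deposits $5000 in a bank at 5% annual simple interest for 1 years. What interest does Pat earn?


Use the formula I = P x R x T / 100
P x R x T = 5000 x 5 x 1 = 25000
I = 25000 / 100 = $250

$250


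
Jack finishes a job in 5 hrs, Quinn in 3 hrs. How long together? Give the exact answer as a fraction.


Jack's rate: 1/5 of the job per hour
Quinn's rate: 1/3 of the job per hour
Combined rate: 1/5 + 1/3 = 8/15 per hour
Time = 1 / (8/15) = 15/8 hours (≈ 1.88 hours)

15/8 hours


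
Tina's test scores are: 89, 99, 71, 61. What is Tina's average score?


Add the scores:
89 + 99 + 71 + 61 = 320
Divide by the number of tests:
320 / 4 = 80

80


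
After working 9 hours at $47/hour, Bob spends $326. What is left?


Calculate earnings:
9 x $47 = $423
Subtract spending:
$423 - $326 = $97

$97


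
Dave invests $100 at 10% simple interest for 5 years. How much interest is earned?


Use the formula I = P x R x T / 100
P x R x T = 100 x 10 x 5 = 5000
I = 5000 / 100 = $50

$50


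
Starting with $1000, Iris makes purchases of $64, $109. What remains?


Add up expenses:
$64 + $109 = $173
Subtract from budget:
$1000 - $173 = $827

$827


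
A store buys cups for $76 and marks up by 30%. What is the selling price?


Calculate the markup amount:
30% of $76 = $22.80
Add to cost:
$76 + $22.80 = $98.80

$98.80


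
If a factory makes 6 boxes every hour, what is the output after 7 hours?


Production rate: 6 boxes per hour
Time: 7 hours
Total: 6 x 7 = 42 boxes

42 boxes


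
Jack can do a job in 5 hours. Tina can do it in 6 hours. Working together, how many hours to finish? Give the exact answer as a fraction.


Jack's rate: 1/5 of the job per hour
Tina's rate: 1/6 of the job per hour
Combined rate: 1/5 + 1/6 = 11/30 per hour
Time = 1 / (11/30) = 30/11 hours (≈ 2.73 hours)

30/11 hours


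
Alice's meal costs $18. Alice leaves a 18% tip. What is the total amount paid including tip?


Calculate the tip:
18% of $18 = $3.24
Add tip to meal cost:
$18 + $3.24 = $21.24

$21.24


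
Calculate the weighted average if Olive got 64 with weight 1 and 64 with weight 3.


Weighted sum:
1 x 64 + 3 x 64 = 256
Total weight:
1 + 3 = 4
Weighted average:
256 / 4 = 64

64


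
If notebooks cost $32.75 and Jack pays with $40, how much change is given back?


Start with the amount paid:
$40
Subtract the price:
$40 - $32.75 = $7.25

$7.25


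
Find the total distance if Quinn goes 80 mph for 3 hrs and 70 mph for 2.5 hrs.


Leg 1 distance:
80 x 3 = 240 miles
Leg 2 distance:
70 x 2.5 = 175 miles
Total distance:
240 + 175 = 415 miles

415 miles


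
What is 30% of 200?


Convert percentage to decimal:
30% = 0.3
Multiply:
200 x 0.3 = 60

60


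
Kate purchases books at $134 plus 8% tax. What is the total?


Calculate the tax:
8% of $134 = $10.72
Add tax to price:
$134 + $10.72 = $144.72

$144.72


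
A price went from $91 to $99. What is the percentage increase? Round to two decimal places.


Find the absolute change:
|99 - 91| = 8
Divide by original and multiply by 100:
8 / 91 x 100 = 8.7912...% ≈ 8.79%

8.79%


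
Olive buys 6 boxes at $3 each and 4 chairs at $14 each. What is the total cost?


Cost of boxes:
6 x $3 = $18
Cost of chairs:
4 x $14 = $56
Add both:
$18 + $56 = $74

$74


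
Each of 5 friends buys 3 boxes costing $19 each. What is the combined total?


Cost per person:
3 x $19 = $57
Group total:
5 x $57 = $285

$285


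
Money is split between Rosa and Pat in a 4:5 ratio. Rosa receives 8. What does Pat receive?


Find the multiplier:
8 / 4 = 2
Apply to Pat's share:
5 x 2 = 10

10


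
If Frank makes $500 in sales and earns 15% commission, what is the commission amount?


Convert rate to decimal:
15% = 0.15
Multiply by sales:
$500 x 0.15 = $75

$75


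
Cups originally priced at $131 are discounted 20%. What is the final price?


Calculate the discount amount:
20% of $131 = $26.20
Subtract from original:
$131 - $26.20 = $104.80

$104.80


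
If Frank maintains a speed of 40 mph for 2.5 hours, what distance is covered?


Use the formula: distance = speed x time
Speed = 40 mph, Time = 2.5 hours
40 x 2.5 = 100 miles

100 miles


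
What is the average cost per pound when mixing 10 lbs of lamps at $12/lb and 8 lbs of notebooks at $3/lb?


Cost of lamps:
10 x $12 = $120
Cost of notebooks:
8 x $3 = $24
Total cost: $120 + $24 = $144
Total weight: 18 lbs
Average: $144 / 18 = $8/lb

$8/lb


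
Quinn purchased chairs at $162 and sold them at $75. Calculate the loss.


Selling price = $75
Cost price = $162
Loss = cost price - selling price:
Loss = $162 - $75 = $87

$87


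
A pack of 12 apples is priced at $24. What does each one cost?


Total cost: $24
Number of items: 12
Unit price: $24 / 12 = $2

$2


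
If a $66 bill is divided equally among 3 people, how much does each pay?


Total bill: $66
Number of people: 3
Each pays: $66 / 3 = $22

$22


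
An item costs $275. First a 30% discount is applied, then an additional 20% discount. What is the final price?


First discount:
30% of $275 = $82.50
Price after first discount:
$275 - $82.50 = $192.50
Second discount:
20% of $192.50 = $38.50
Final price:
$192.50 - $38.50 = $154

$154


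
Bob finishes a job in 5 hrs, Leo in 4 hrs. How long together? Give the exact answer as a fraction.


Bob's rate: 1/5 of the job per hour
Leo's rate: 1/4 of the job per hour
Combined rate: 1/5 + 1/4 = 9/20 per hour
Time = 1 / (9/20) = 20/9 hours (≈ 2.22 hours)

20/9 hours


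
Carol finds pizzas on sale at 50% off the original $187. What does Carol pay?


Calculate the discount amount:
50% of $187 = $93.50
Subtract from original:
$187 - $93.50 = $93.50

$93.50


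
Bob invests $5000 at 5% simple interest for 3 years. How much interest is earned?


Use the formula I = P x R x T / 100
P x R x T = 5000 x 5 x 3 = 75000
I = 75000 / 100 = $750

$750


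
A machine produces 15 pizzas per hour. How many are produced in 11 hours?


Production rate: 15 pizzas per hour
Time: 11 hours
Total: 15 x 11 = 165 pizzas

165 pizzas


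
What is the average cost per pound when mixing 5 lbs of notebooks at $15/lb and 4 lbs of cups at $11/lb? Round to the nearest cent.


Cost of notebooks:
5 x $15 = $75
Cost of cups:
4 x $11 = $44
Total cost: $75 + $44 = $119
Total weight: 9 lbs
Average: $119 / 9 = $13.2222... ≈ $13.22/lb

$13.22/lb


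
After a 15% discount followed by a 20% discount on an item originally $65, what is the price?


First discount:
15% of $65 = $9.75
Price after first discount:
$65 - $9.75 = $55.25
Second discount:
20% of $55.25 = $11.05
Final price:
$55.25 - $11.05 = $44.20

$44.20


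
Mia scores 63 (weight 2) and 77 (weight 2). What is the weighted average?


Weighted sum:
2 x 63 + 2 x 77 = 280
Total weight:
2 + 2 = 4
Weighted average:
280 / 4 = 70

70


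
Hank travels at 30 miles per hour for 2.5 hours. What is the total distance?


Use the formula: distance = speed x time
Speed = 30 mph, Time = 2.5 hours
30 x 2.5 = 75 miles

75 miles


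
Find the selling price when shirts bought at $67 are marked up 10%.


Calculate the markup amount:
10% of $67 = $6.70
Add to cost:
$67 + $6.70 = $73.70

$73.70


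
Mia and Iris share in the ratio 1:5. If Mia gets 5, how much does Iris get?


Find the multiplier:
5 / 1 = 5
Apply to Iris's share:
5 x 5 = 25

25


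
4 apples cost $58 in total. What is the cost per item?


Total cost: $58
Number of items: 4
Unit price: $58 / 4 = $14.50

$14.50


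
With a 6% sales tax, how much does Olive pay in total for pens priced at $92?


Calculate the tax:
6% of $92 = $5.52
Add tax to price:
$92 + $5.52 = $97.52

$97.52


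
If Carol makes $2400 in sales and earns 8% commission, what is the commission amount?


Convert rate to decimal:
8% = 0.08
Multiply by sales:
$2400 x 0.08 = $192

$192


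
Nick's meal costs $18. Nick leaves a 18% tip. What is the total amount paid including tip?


Calculate the tip:
18% of $18 = $3.24
Add tip to meal cost:
$18 + $3.24 = $21.24

$21.24


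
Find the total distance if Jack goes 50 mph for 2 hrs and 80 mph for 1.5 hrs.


Leg 1 distance:
50 x 2 = 100 miles
Leg 2 distance:
80 x 1.5 = 120 miles
Total distance:
100 + 120 = 220 miles

220 miles


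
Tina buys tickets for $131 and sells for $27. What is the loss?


Selling price = $27
Cost price = $131
Loss = cost price - selling price:
Loss = $131 - $27 = $104

$104


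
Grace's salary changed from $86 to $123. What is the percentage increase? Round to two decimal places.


Find the absolute change:
|123 - 86| = 37
Divide by original and multiply by 100:
37 / 86 x 100 = 43.0232...% ≈ 43.02%

43.02%


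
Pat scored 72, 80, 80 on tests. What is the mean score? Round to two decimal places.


Add the scores:
72 + 80 + 80 = 232
Divide by the number of tests:
232 / 3 = 77.3333... ≈ 77.33

77.33


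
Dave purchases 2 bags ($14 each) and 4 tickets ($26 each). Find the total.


Cost of bags:
2 x $14 = $28
Cost of tickets:
4 x $26 = $104
Add both:
$28 + $104 = $132

$132


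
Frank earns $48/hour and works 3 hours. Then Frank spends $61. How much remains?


Calculate earnings:
3 x $48 = $144
Subtract spending:
$144 - $61 = $83

$83


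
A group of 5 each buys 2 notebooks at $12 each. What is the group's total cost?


Cost per person:
2 x $12 = $24
Group total:
5 x $24 = $120

$120


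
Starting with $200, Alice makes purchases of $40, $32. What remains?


Add up expenses:
$40 + $32 = $72
Subtract from budget:
$200 - $72 = $128

$128


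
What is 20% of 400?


Convert percentage to decimal:
20% = 0.2
Multiply:
400 x 0.2 = 80

80


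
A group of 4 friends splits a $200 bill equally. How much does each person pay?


Total bill: $200
Number of people: 4
Each pays: $200 / 4 = $50

$50


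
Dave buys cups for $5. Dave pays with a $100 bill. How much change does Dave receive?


Start with the amount paid:
$100
Subtract the price:
$100 - $5 = $95

$95


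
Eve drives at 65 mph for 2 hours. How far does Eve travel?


Use the formula: distance = speed x time
Speed = 65 mph, Time = 2 hours
65 x 2 = 130 miles

130 miles


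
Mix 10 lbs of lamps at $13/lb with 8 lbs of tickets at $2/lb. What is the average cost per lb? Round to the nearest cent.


Cost of lamps:
10 x $13 = $130
Cost of tickets:
8 x $2 = $16
Total cost: $130 + $16 = $146
Total weight: 18 lbs
Average: $146 / 18 = $8.1111... ≈ $8.11/lb

$8.11/lb


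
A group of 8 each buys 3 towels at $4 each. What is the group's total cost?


Cost per person:
3 x $4 = $12
Group total:
8 x $12 = $96

$96


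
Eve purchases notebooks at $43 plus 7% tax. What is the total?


Calculate the tax:
7% of $43 = $3.01
Add tax to price:
$43 + $3.01 = $46.01

$46.01


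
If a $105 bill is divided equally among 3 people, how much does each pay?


Total bill: $105
Number of people: 3
Each pays: $105 / 3 = $35

$35


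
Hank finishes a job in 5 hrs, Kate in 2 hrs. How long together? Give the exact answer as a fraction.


Hank's rate: 1/5 of the job per hour
Kate's rate: 1/2 of the job per hour
Combined rate: 1/5 + 1/2 = 7/10 per hour
Time = 1 / (7/10) = 10/7 hours (≈ 1.43 hours)

10/7 hours


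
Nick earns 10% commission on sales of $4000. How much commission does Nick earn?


Convert rate to decimal:
10% = 0.1
Multiply by sales:
$4000 x 0.1 = $400

$400


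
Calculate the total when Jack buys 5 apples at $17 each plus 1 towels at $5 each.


Cost of apples:
5 x $17 = $85
Cost of towels:
1 x $5 = $5
Add both:
$85 + $5 = $90

$90


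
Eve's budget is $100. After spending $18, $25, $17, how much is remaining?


Add up expenses:
$18 + $25 + $17 = $60
Subtract from budget:
$100 - $60 = $40

$40


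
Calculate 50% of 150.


Convert percentage to decimal:
50% = 0.5
Multiply:
150 x 0.5 = 75

75


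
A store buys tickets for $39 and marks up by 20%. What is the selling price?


Calculate the markup amount:
20% of $39 = $7.80
Add to cost:
$39 + $7.80 = $46.80

$46.80


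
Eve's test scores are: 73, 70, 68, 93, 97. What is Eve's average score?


Add the scores:
73 + 70 + 68 + 93 + 97 = 401
Divide by the number of tests:
401 / 5 = 80.2

80.2


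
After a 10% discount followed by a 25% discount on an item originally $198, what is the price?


First discount:
10% of $198 = $19.80
Price after first discount:
$198 - $19.80 = $178.20
Second discount:
25% of $178.20 = $44.55
Final price:
$178.20 - $44.55 = $133.65

$133.65


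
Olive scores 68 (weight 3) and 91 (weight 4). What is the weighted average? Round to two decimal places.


Weighted sum:
3 x 68 + 4 x 91 = 568
Total weight:
3 + 4 = 7
Weighted average:
568 / 7 = 81.1428... ≈ 81.14

81.14


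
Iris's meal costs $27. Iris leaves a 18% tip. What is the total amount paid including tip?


Calculate the tip:
18% of $27 = $4.86
Add tip to meal cost:
$27 + $4.86 = $31.86

$31.86


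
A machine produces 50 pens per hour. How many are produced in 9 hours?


Production rate: 50 pens per hour
Time: 9 hours
Total: 50 x 9 = 450 pens

450 pens


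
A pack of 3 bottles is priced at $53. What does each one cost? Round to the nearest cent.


Total cost: $53
Number of items: 3
Unit price: $53 / 3 = $17.6666... ≈ $17.67

$17.67


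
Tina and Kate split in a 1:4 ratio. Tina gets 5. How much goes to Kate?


Find the multiplier:
5 / 1 = 5
Apply to Kate's share:
4 x 5 = 20

20


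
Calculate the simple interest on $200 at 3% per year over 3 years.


Use the formula I = P x R x T / 100
P x R x T = 200 x 3 x 3 = 1800
I = 1800 / 100 = $18

$18


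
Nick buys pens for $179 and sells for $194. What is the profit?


Selling price = $194
Cost price = $179
Profit = selling price - cost price:
Profit = $194 - $179 = $15

$15


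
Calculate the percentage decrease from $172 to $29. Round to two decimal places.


Find the absolute change:
|29 - 172| = 143
Divide by original and multiply by 100:
143 / 172 x 100 = 83.1395...% ≈ 83.14%

83.14%


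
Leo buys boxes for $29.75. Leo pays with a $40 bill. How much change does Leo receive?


Start with the amount paid:
$40
Subtract the price:
$40 - $29.75 = $10.25

$10.25


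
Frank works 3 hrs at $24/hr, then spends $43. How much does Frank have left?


Calculate earnings:
3 x $24 = $72
Subtract spending:
$72 - $43 = $29

$29


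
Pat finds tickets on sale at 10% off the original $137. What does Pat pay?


Calculate the discount amount:
10% of $137 = $13.70
Subtract from original:
$137 - $13.70 = $123.30

$123.30


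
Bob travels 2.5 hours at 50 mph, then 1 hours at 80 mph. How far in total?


Leg 1 distance:
50 x 2.5 = 125 miles
Leg 2 distance:
80 x 1 = 80 miles
Total distance:
125 + 80 = 205 miles

205 miles


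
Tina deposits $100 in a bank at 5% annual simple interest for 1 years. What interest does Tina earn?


Use the formula I = P x R x T / 100
P x R x T = 100 x 5 x 1 = 500
I = 500 / 100 = $5

$5


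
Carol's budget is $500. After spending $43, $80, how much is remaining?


Add up expenses:
$43 + $80 = $123
Subtract from budget:
$500 - $123 = $377

$377


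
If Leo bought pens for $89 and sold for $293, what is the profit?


Selling price = $293
Cost price = $89
Profit = selling price - cost price:
Profit = $293 - $89 = $204

$204


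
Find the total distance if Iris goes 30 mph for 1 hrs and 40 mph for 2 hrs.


Leg 1 distance:
30 x 1 = 30 miles
Leg 2 distance:
40 x 2 = 80 miles
Total distance:
30 + 80 = 110 miles

110 miles


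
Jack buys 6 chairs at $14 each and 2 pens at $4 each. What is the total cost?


Cost of chairs:
6 x $14 = $84
Cost of pens:
2 x $4 = $8
Add both:
$84 + $8 = $92

$92


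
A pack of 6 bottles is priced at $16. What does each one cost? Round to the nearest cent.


Total cost: $16
Number of items: 6
Unit price: $16 / 6 = $2.6666... ≈ $2.67

$2.67


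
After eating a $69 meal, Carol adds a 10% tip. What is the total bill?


Calculate the tip:
10% of $69 = $6.90
Add tip to meal cost:
$69 + $6.90 = $75.90

$75.90


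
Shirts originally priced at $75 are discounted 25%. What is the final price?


Calculate the discount amount:
25% of $75 = $18.75
Subtract from original:
$75 - $18.75 = $56.25

$56.25


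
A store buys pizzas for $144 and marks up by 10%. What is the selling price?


Calculate the markup amount:
10% of $144 = $14.40
Add to cost:
$144 + $14.40 = $158.40

$158.40


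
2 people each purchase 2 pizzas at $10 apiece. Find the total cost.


Cost per person:
2 x $10 = $20
Group total:
2 x $20 = $40

$40


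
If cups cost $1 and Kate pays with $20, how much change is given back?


Start with the amount paid:
$20
Subtract the price:
$20 - $1 = $19

$19


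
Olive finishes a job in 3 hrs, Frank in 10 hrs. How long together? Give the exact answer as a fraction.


Olive's rate: 1/3 of the job per hour
Frank's rate: 1/10 of the job per hour
Combined rate: 1/3 + 1/10 = 13/30 per hour
Time = 1 / (13/30) = 30/13 hours (≈ 2.31 hours)

30/13 hours


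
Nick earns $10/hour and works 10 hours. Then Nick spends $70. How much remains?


Calculate earnings:
10 x $10 = $100
Subtract spending:
$100 - $70 = $30

$30


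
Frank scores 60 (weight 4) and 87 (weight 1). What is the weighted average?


Weighted sum:
4 x 60 + 1 x 87 = 327
Total weight:
4 + 1 = 5
Weighted average:
327 / 5 = 65.4

65.4


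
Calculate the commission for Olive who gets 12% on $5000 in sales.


Convert rate to decimal:
12% = 0.12
Multiply by sales:
$5000 x 0.12 = $600

$600


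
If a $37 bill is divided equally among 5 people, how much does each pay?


Total bill: $37
Number of people: 5
Each pays: $37 / 5 = $7.40

$7.40


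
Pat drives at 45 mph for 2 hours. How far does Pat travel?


Use the formula: distance = speed x time
Speed = 45 mph, Time = 2 hours
45 x 2 = 90 miles

90 miles


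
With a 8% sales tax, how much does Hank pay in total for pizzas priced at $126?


Calculate the tax:
8% of $126 = $10.08
Add tax to price:
$126 + $10.08 = $136.08

$136.08


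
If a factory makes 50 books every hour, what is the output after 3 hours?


Production rate: 50 books per hour
Time: 3 hours
Total: 50 x 3 = 150 books

150 books


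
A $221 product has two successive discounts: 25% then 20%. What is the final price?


First discount:
25% of $221 = $55.25
Price after first discount:
$221 - $55.25 = $165.75
Second discount:
20% of $165.75 = $33.15
Final price:
$165.75 - $33.15 = $132.60

$132.60


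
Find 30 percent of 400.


Convert percentage to decimal:
30% = 0.3
Multiply:
400 x 0.3 = 120

120


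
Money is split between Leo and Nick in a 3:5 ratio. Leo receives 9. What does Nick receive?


Find the multiplier:
9 / 3 = 3
Apply to Nick's share:
5 x 3 = 15

15


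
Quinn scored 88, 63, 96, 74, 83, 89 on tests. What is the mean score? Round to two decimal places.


Add the scores:
88 + 63 + 96 + 74 + 83 + 89 = 493
Divide by the number of tests:
493 / 6 = 82.1666... ≈ 82.17

82.17


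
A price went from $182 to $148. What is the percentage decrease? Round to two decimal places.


Find the absolute change:
|148 - 182| = 34
Divide by original and multiply by 100:
34 / 182 x 100 = 18.6813...% ≈ 18.68%

18.68%


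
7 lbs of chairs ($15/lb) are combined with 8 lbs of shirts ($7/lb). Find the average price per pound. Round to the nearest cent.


Cost of chairs:
7 x $15 = $105
Cost of shirts:
8 x $7 = $56
Total cost: $105 + $56 = $161
Total weight: 15 lbs
Average: $161 / 15 = $10.7333... ≈ $10.73/lb

$10.73/lb


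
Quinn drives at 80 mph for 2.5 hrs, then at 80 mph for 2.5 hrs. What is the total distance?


Leg 1 distance:
80 x 2.5 = 200 miles
Leg 2 distance:
80 x 2.5 = 200 miles
Total distance:
200 + 200 = 400 miles

400 miles


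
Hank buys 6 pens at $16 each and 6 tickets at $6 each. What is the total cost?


Cost of pens:
6 x $16 = $96
Cost of tickets:
6 x $6 = $36
Add both:
$96 + $36 = $132

$132


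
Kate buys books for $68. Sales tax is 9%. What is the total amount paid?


Calculate the tax:
9% of $68 = $6.12
Add tax to price:
$68 + $6.12 = $74.12

$74.12


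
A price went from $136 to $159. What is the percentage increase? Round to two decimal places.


Find the absolute change:
|159 - 136| = 23
Divide by original and multiply by 100:
23 / 136 x 100 = 16.9117...% ≈ 16.91%

16.91%


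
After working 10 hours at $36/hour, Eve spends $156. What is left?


Calculate earnings:
10 x $36 = $360
Subtract spending:
$360 - $156 = $204

$204


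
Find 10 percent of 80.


Convert percentage to decimal:
10% = 0.1
Multiply:
80 x 0.1 = 8

8


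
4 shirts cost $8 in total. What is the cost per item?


Total cost: $8
Number of items: 4
Unit price: $8 / 4 = $2

$2


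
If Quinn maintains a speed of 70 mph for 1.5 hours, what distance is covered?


Use the formula: distance = speed x time
Speed = 70 mph, Time = 1.5 hours
70 x 1.5 = 105 miles

105 miles


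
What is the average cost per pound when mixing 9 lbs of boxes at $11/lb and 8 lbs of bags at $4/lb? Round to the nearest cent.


Cost of boxes:
9 x $11 = $99
Cost of bags:
8 x $4 = $32
Total cost: $99 + $32 = $131
Total weight: 17 lbs
Average: $131 / 17 = $7.7058... ≈ $7.71/lb

$7.71/lb


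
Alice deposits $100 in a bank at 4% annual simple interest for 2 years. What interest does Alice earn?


Use the formula I = P x R x T / 100
P x R x T = 100 x 4 x 2 = 800
I = 800 / 100 = $8

$8


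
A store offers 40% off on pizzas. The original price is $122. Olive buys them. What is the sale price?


Calculate the discount amount:
40% of $122 = $48.80
Subtract from original:
$122 - $48.80 = $73.20

$73.20


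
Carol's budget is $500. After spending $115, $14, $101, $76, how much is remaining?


Add up expenses:
$115 + $14 + $101 + $76 = $306
Subtract from budget:
$500 - $306 = $194

$194


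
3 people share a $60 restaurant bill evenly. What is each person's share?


Total bill: $60
Number of people: 3
Each pays: $60 / 3 = $20

$20


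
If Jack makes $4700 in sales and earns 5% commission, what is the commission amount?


Convert rate to decimal:
5% = 0.05
Multiply by sales:
$4700 x 0.05 = $235

$235


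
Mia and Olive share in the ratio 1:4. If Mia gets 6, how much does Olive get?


Find the multiplier:
6 / 1 = 6
Apply to Olive's share:
4 x 6 = 24

24


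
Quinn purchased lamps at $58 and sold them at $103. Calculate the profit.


Selling price = $103
Cost price = $58
Profit = selling price - cost price:
Profit = $103 - $58 = $45

$45


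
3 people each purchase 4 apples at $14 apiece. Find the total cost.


Cost per person:
4 x $14 = $56
Group total:
3 x $56 = $168

$168


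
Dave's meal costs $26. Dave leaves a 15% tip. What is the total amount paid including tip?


Calculate the tip:
15% of $26 = $3.90
Add tip to meal cost:
$26 + $3.90 = $29.90

$29.90


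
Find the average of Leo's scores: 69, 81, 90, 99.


Add the scores:
69 + 81 + 90 + 99 = 339
Divide by the number of tests:
339 / 4 = 84.75

84.75


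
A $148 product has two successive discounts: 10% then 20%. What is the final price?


First discount:
10% of $148 = $14.80
Price after first discount:
$148 - $14.80 = $133.20
Second discount:
20% of $133.20 = $26.64
Final price:
$133.20 - $26.64 = $106.56

$106.56


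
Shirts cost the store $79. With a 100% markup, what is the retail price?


Calculate the markup amount:
100% of $79 = $79
Add to cost:
$79 + $79 = $158

$158


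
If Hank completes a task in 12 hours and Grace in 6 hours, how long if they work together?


Hank's rate: 1/12 of the job per hour
Grace's rate: 1/6 of the job per hour
Combined rate: 1/12 + 1/6 = 1/4 per hour
Time = 1 / (1/4) = 4 hours

4 hours


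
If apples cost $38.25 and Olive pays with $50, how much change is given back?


Start with the amount paid:
$50
Subtract the price:
$50 - $38.25 = $11.75

$11.75


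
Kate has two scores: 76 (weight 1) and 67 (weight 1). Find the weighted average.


Weighted sum:
1 x 76 + 1 x 67 = 143
Total weight:
1 + 1 = 2
Weighted average:
143 / 2 = 71.5

71.5


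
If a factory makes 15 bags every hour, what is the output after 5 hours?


Production rate: 15 bags per hour
Time: 5 hours
Total: 15 x 5 = 75 bags

75 bags


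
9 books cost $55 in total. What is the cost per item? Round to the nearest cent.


Total cost: $55
Number of items: 9
Unit price: $55 / 9 = $6.1111... ≈ $6.11

$6.11


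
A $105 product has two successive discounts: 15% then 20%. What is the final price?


First discount:
15% of $105 = $15.75
Price after first discount:
$105 - $15.75 = $89.25
Second discount:
20% of $89.25 = $17.85
Final price:
$89.25 - $17.85 = $71.40

$71.40


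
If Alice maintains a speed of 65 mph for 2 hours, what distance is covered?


Use the formula: distance = speed x time
Speed = 65 mph, Time = 2 hours
65 x 2 = 130 miles

130 miles


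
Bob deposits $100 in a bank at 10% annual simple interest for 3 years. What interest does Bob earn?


Use the formula I = P x R x T / 100
P x R x T = 100 x 10 x 3 = 3000
I = 3000 / 100 = $30

$30


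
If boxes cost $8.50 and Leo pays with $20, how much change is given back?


Start with the amount paid:
$20
Subtract the price:
$20 - $8.50 = $11.50

$11.50


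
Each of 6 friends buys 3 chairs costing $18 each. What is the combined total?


Cost per person:
3 x $18 = $54
Group total:
6 x $54 = $324

$324


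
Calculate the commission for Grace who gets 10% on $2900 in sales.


Convert rate to decimal:
10% = 0.1
Multiply by sales:
$2900 x 0.1 = $290

$290


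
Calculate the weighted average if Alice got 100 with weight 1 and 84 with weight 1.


Weighted sum:
1 x 100 + 1 x 84 = 184
Total weight:
1 + 1 = 2
Weighted average:
184 / 2 = 92

92


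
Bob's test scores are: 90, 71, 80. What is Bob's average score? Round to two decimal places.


Add the scores:
90 + 71 + 80 = 241
Divide by the number of tests:
241 / 3 = 80.3333... ≈ 80.33

80.33


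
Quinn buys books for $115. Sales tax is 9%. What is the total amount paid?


Calculate the tax:
9% of $115 = $10.35
Add tax to price:
$115 + $10.35 = $125.35

$125.35


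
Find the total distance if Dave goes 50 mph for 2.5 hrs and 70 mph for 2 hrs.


Leg 1 distance:
50 x 2.5 = 125 miles
Leg 2 distance:
70 x 2 = 140 miles
Total distance:
125 + 140 = 265 miles

265 miles


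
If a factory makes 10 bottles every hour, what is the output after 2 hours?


Production rate: 10 bottles per hour
Time: 2 hours
Total: 10 x 2 = 20 bottles

20 bottles


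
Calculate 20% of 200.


Convert percentage to decimal:
20% = 0.2
Multiply:
200 x 0.2 = 40

40


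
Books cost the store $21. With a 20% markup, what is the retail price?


Calculate the markup amount:
20% of $21 = $4.20
Add to cost:
$21 + $4.20 = $25.20

$25.20


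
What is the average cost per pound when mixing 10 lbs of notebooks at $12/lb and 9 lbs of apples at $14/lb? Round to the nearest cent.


Cost of notebooks:
10 x $12 = $120
Cost of apples:
9 x $14 = $126
Total cost: $120 + $126 = $246
Total weight: 19 lbs
Average: $246 / 19 = $12.9473... ≈ $12.95/lb

$12.95/lb


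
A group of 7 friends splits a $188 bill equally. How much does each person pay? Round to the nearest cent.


Total bill: $188
Number of people: 7
Each pays: $188 / 7 = $26.8571... ≈ $26.86

$26.86


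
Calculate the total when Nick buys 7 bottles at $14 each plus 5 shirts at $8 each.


Cost of bottles:
7 x $14 = $98
Cost of shirts:
5 x $8 = $40
Add both:
$98 + $40 = $138

$138


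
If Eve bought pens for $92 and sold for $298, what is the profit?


Selling price = $298
Cost price = $92
Profit = selling price - cost price:
Profit = $298 - $92 = $206

$206


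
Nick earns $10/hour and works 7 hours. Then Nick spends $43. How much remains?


Calculate earnings:
7 x $10 = $70
Subtract spending:
$70 - $43 = $27

$27


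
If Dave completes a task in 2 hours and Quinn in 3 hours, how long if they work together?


Dave's rate: 1/2 of the job per hour
Quinn's rate: 1/3 of the job per hour
Combined rate: 1/2 + 1/3 = 5/6 per hour
Time = 1 / (5/6) = 6/5 = 1.2 hours

1.2 hours


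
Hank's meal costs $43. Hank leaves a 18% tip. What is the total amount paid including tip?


Calculate the tip:
18% of $43 = $7.74
Add tip to meal cost:
$43 + $7.74 = $50.74

$50.74


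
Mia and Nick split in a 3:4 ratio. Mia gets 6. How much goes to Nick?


Find the multiplier:
6 / 3 = 2
Apply to Nick's share:
4 x 2 = 8

8


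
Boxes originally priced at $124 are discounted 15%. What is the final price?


Calculate the discount amount:
15% of $124 = $18.60
Subtract from original:
$124 - $18.60 = $105.40

$105.40


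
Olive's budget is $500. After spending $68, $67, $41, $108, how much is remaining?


Add up expenses:
$68 + $67 + $41 + $108 = $284
Subtract from budget:
$500 - $284 = $216

$216


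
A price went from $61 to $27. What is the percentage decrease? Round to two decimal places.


Find the absolute change:
|27 - 61| = 34
Divide by original and multiply by 100:
34 / 61 x 100 = 55.7377...% ≈ 55.74%

55.74%


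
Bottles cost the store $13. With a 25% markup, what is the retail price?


Calculate the markup amount:
25% of $13 = $3.25
Add to cost:
$13 + $3.25 = $16.25

$16.25


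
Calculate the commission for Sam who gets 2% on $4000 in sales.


Convert rate to decimal:
2% = 0.02
Multiply by sales:
$4000 x 0.02 = $80

$80


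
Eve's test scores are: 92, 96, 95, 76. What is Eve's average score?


Add the scores:
92 + 96 + 95 + 76 = 359
Divide by the number of tests:
359 / 4 = 89.75

89.75


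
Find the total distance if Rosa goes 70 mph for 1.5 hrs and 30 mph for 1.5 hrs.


Leg 1 distance:
70 x 1.5 = 105 miles
Leg 2 distance:
30 x 1.5 = 45 miles
Total distance:
105 + 45 = 150 miles

150 miles


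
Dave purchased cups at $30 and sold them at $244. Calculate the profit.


Selling price = $244
Cost price = $30
Profit = selling price - cost price:
Profit = $244 - $30 = $214

$214


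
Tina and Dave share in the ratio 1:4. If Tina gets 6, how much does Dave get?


Find the multiplier:
6 / 1 = 6
Apply to Dave's share:
4 x 6 = 24

24


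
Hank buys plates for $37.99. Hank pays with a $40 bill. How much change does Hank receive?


Start with the amount paid:
$40
Subtract the price:
$40 - $37.99 = $2.01

$2.01


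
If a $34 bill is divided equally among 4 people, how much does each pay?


Total bill: $34
Number of people: 4
Each pays: $34 / 4 = $8.50

$8.50


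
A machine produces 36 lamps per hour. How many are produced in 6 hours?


Production rate: 36 lamps per hour
Time: 6 hours
Total: 36 x 6 = 216 lamps

216 lamps


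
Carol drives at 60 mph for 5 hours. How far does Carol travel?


Use the formula: distance = speed x time
Speed = 60 mph, Time = 5 hours
60 x 5 = 300 miles

300 miles


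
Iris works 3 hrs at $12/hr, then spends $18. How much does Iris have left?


Calculate earnings:
3 x $12 = $36
Subtract spending:
$36 - $18 = $18

$18


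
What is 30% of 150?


Convert percentage to decimal:
30% = 0.3
Multiply:
150 x 0.3 = 45

45


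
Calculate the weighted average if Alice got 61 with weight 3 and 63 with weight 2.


Weighted sum:
3 x 61 + 2 x 63 = 309
Total weight:
3 + 2 = 5
Weighted average:
309 / 5 = 61.8

61.8


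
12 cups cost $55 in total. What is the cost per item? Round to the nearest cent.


Total cost: $55
Number of items: 12
Unit price: $55 / 12 = $4.5833... ≈ $4.58

$4.58


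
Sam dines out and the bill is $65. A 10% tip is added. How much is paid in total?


Calculate the tip:
10% of $65 = $6.50
Add tip to meal cost:
$65 + $6.50 = $71.50

$71.50


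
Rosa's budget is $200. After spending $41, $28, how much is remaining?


Add up expenses:
$41 + $28 = $69
Subtract from budget:
$200 - $69 = $131

$131


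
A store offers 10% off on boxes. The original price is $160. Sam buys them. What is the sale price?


Calculate the discount amount:
10% of $160 = $16
Subtract from original:
$160 - $16 = $144

$144


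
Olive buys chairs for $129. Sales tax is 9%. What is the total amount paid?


Calculate the tax:
9% of $129 = $11.61
Add tax to price:
$129 + $11.61 = $140.61

$140.61


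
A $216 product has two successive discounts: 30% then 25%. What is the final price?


First discount:
30% of $216 = $64.80
Price after first discount:
$216 - $64.80 = $151.20
Second discount:
25% of $151.20 = $37.80
Final price:
$151.20 - $37.80 = $113.40

$113.40


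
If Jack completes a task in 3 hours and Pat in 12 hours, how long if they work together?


Jack's rate: 1/3 of the job per hour
Pat's rate: 1/12 of the job per hour
Combined rate: 1/3 + 1/12 = 5/12 per hour
Time = 1 / (5/12) = 12/5 = 2.4 hours

2.4 hours


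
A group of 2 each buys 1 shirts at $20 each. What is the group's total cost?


Cost per person:
1 x $20 = $20
Group total:
2 x $20 = $40

$40


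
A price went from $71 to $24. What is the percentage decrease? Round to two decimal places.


Find the absolute change:
|24 - 71| = 47
Divide by original and multiply by 100:
47 / 71 x 100 = 66.1971...% ≈ 66.2%

66.2%


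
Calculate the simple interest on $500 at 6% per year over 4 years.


Use the formula I = P x R x T / 100
P x R x T = 500 x 6 x 4 = 12000
I = 12000 / 100 = $120

$120


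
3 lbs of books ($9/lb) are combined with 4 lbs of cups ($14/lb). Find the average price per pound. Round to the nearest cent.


Cost of books:
3 x $9 = $27
Cost of cups:
4 x $14 = $56
Total cost: $27 + $56 = $83
Total weight: 7 lbs
Average: $83 / 7 = $11.8571... ≈ $11.86/lb

$11.86/lb


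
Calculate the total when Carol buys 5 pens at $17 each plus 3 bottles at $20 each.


Cost of pens:
5 x $17 = $85
Cost of bottles:
3 x $20 = $60
Add both:
$85 + $60 = $145

$145


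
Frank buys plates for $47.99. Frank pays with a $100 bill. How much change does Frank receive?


Start with the amount paid:
$100
Subtract the price:
$100 - $47.99 = $52.01

$52.01


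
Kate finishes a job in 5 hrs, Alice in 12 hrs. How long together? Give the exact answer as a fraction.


Kate's rate: 1/5 of the job per hour
Alice's rate: 1/12 of the job per hour
Combined rate: 1/5 + 1/12 = 17/60 per hour
Time = 1 / (17/60) = 60/17 hours (≈ 3.53 hours)

60/17 hours


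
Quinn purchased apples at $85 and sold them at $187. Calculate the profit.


Selling price = $187
Cost price = $85
Profit = selling price - cost price:
Profit = $187 - $85 = $102

$102


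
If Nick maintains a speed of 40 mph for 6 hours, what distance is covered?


Use the formula: distance = speed x time
Speed = 40 mph, Time = 6 hours
40 x 6 = 240 miles

240 miles


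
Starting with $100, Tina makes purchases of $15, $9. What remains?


Add up expenses:
$15 + $9 = $24
Subtract from budget:
$100 - $24 = $76

$76


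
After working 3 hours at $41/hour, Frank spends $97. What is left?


Calculate earnings:
3 x $41 = $123
Subtract spending:
$123 - $97 = $26

$26


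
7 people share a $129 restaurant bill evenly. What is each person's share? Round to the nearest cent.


Total bill: $129
Number of people: 7
Each pays: $129 / 7 = $18.4285... ≈ $18.43

$18.43


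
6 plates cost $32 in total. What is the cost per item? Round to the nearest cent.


Total cost: $32
Number of items: 6
Unit price: $32 / 6 = $5.3333... ≈ $5.33

$5.33


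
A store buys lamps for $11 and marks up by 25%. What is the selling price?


Calculate the markup amount:
25% of $11 = $2.75
Add to cost:
$11 + $2.75 = $13.75

$13.75


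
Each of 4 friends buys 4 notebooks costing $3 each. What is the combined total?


Cost per person:
4 x $3 = $12
Group total:
4 x $12 = $48

$48


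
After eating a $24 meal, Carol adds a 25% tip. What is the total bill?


Calculate the tip:
25% of $24 = $6
Add tip to meal cost:
$24 + $6 = $30

$30


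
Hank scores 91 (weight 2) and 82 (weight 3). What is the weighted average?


Weighted sum:
2 x 91 + 3 x 82 = 428
Total weight:
2 + 3 = 5
Weighted average:
428 / 5 = 85.6

85.6


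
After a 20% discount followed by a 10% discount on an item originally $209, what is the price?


First discount:
20% of $209 = $41.80
Price after first discount:
$209 - $41.80 = $167.20
Second discount:
10% of $167.20 = $16.72
Final price:
$167.20 - $16.72 = $150.48

$150.48


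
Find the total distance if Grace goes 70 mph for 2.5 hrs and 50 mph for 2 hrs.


Leg 1 distance:
70 x 2.5 = 175 miles
Leg 2 distance:
50 x 2 = 100 miles
Total distance:
175 + 100 = 275 miles

275 miles


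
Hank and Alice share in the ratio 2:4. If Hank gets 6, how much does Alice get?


Find the multiplier:
6 / 2 = 3
Apply to Alice's share:
4 x 3 = 12

12


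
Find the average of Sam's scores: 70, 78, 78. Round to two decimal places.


Add the scores:
70 + 78 + 78 = 226
Divide by the number of tests:
226 / 3 = 75.3333... ≈ 75.33

75.33


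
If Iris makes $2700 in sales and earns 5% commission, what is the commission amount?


Convert rate to decimal:
5% = 0.05
Multiply by sales:
$2700 x 0.05 = $135

$135


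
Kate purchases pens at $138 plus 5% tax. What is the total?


Calculate the tax:
5% of $138 = $6.90
Add tax to price:
$138 + $6.90 = $144.90

$144.90


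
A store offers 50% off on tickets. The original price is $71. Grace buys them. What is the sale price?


Calculate the discount amount:
50% of $71 = $35.50
Subtract from original:
$71 - $35.50 = $35.50

$35.50


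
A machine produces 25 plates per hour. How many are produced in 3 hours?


Production rate: 25 plates per hour
Time: 3 hours
Total: 25 x 3 = 75 plates

75 plates


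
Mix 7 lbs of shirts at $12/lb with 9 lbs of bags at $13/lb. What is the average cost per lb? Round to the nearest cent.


Cost of shirts:
7 x $12 = $84
Cost of bags:
9 x $13 = $117
Total cost: $84 + $117 = $201
Total weight: 16 lbs
Average: $201 / 16 = $12.5625 ≈ $12.56/lb

$12.56/lb


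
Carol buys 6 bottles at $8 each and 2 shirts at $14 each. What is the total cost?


Cost of bottles:
6 x $8 = $48
Cost of shirts:
2 x $14 = $28
Add both:
$48 + $28 = $76

$76
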